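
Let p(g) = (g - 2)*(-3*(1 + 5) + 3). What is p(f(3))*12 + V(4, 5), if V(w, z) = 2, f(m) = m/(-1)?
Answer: 902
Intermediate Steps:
f(m) = -m (f(m) = m*(-1) = -m)
p(g) = 30 - 15*g (p(g) = (-2 + g)*(-3*6 + 3) = (-2 + g)*(-18 + 3) = (-2 + g)*(-15) = 30 - 15*g)
p(f(3))*12 + V(4, 5) = (30 - (-15)*3)*12 + 2 = (30 - 15*(-3))*12 + 2 = (30 + 45)*12 + 2 = 75*12 + 2 = 900 + 2 = 902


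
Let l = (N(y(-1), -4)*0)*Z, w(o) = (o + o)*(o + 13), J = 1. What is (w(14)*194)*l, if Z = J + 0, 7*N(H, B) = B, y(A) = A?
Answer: 0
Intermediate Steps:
N(H, B) = B/7
Z = 1 (Z = 1 + 0 = 1)
w(o) = 2*o*(13 + o) (w(o) = (2*o)*(13 + o) = 2*o*(13 + o))
l = 0 (l = (((1/7)*(-4))*0)*1 = -4/7*0*1 = 0*1 = 0)
(w(14)*194)*l = ((2*14*(13 + 14))*194)*0 = ((2*14*27)*194)*0 = (756*194)*0 = 146664*0 = 0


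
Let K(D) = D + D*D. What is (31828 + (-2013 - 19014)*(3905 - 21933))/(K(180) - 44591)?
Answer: -379106584/12011 ≈ -31563.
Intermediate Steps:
K(D) = D + D²
(31828 + (-2013 - 19014)*(3905 - 21933))/(K(180) - 44591) = (31828 + (-2013 - 19014)*(3905 - 21933))/(180*(1 + 180) - 44591) = (31828 - 21027*(-18028))/(180*181 - 44591) = (31828 + 379074756)/(32580 - 44591) = 379106584/(-12011) = 379106584*(-1/12011) = -379106584/12011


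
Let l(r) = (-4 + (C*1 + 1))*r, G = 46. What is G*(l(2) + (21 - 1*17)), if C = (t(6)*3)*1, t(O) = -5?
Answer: -1472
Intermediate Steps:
C = -15 (C = -5*3*1 = -15*1 = -15)
l(r) = -18*r (l(r) = (-4 + (-15*1 + 1))*r = (-4 + (-15 + 1))*r = (-4 - 14)*r = -18*r)
G*(l(2) + (21 - 1*17)) = 46*(-18*2 + (21 - 1*17)) = 46*(-36 + (21 - 17)) = 46*(-36 + 4) = 46*(-32) = -1472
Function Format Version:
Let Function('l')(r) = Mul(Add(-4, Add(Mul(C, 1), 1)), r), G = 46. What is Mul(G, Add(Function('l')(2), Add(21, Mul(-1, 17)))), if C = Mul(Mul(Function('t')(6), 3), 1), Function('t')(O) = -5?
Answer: -1472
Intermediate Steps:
C = -15 (C = Mul(Mul(-5, 3), 1) = Mul(-15, 1) = -15)
Function('l')(r) = Mul(-18, r) (Function('l')(r) = Mul(Add(-4, Add(Mul(-15, 1), 1)), r) = Mul(Add(-4, Add(-15, 1)), r) = Mul(Add(-4, -14), r) = Mul(-18, r))
Mul(G, Add(Function('l')(2), Add(21, Mul(-1, 17)))) = Mul(46, Add(Mul(-18, 2), Add(21, Mul(-1, 17)))) = Mul(46, Add(-36, Add(21, -17))) = Mul(46, Add(-36, 4)) = Mul(46, -32) = -1472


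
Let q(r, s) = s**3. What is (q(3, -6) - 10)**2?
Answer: 51076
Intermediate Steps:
(q(3, -6) - 10)**2 = ((-6)**3 - 10)**2 = (-216 - 10)**2 = (-226)**2 = 51076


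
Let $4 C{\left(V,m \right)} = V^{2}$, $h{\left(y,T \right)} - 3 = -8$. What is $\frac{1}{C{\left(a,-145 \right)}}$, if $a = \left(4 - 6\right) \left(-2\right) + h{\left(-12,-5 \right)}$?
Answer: $4$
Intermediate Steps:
$h{\left(y,T \right)} = -5$ ($h{\left(y,T \right)} = 3 - 8 = -5$)
$a = -1$ ($a = \left(4 - 6\right) \left(-2\right) - 5 = \left(-2\right) \left(-2\right) - 5 = 4 - 5 = -1$)
$C{\left(V,m \right)} = \frac{V^{2}}{4}$
$\frac{1}{C{\left(a,-145 \right)}} = \frac{1}{\frac{1}{4} \left(-1\right)^{2}} = \frac{1}{\frac{1}{4} \cdot 1} = \frac{1}{\frac{1}{4}} = 4$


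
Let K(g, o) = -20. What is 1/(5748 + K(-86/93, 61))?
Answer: 1/5728 ≈ 0.00017458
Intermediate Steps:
1/(5748 + K(-86/93, 61)) = 1/(5748 - 20) = 1/5728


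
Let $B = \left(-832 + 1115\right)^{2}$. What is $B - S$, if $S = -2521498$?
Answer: $2601587$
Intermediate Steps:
$B = 80089$ ($B = 283^{2} = 80089$)
$B - S = 80089 - -2521498 = 80089 + 2521498 = 2601587$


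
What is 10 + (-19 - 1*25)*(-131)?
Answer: 5774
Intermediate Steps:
10 + (-19 - 1*25)*(-131) = 10 + (-19 - 25)*(-131) = 10 - 44*(-131) = 10 + 5764 = 5774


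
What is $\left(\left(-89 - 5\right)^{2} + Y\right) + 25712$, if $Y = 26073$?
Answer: $60621$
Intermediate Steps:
$\left(\left(-89 - 5\right)^{2} + Y\right) + 25712 = \left(\left(-89 - 5\right)^{2} + 26073\right) + 25712 = \left(\left(-94\right)^{2} + 26073\right) + 25712 = \left(8836 + 26073\right) + 25712 = 34909 + 25712 = 60621$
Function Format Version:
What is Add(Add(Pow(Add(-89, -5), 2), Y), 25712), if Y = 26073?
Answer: 60621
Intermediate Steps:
Add(Add(Pow(Add(-89, -5), 2), Y), 25712) = Add(Add(Pow(Add(-89, -5), 2), 26073), 25712) = Add(Add(Pow(-94, 2), 26073), 25712) = Add(Add(8836, 26073), 25712) = Add(34909, 25712) = 60621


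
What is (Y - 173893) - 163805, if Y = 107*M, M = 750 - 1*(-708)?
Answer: -181692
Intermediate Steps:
M = 1458 (M = 750 + 708 = 1458)
Y = 156006 (Y = 107*1458 = 156006)
(Y - 173893) - 163805 = (156006 - 173893) - 163805 = -17887 - 163805 = -181692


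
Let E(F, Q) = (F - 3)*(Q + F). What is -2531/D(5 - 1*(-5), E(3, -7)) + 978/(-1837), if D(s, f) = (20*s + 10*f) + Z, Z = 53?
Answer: -445171/42251 ≈ -10.536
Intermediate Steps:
E(F, Q) = (-3 + F)*(F + Q)
D(s, f) = 53 + 10*f + 20*s (D(s, f) = (20*s + 10*f) + 53 = (10*f + 20*s) + 53 = 53 + 10*f + 20*s)
-2531/D(5 - 1*(-5), E(3, -7)) + 978/(-1837) = -2531/(53 + 10*(3² - 3*3 - 3*(-7) + 3*(-7)) + 20*(5 - 1*(-5))) + 978/(-1837) = -2531/(53 + 10*(9 - 9 + 21 - 21) + 20*(5 + 5)) + 978*(-1/1837) = -2531/(53 + 10*0 + 20*10) - 978/1837 = -2531/(53 + 0 + 200) - 978/1837 = -2531/253 - 978/1837 = -445171/42251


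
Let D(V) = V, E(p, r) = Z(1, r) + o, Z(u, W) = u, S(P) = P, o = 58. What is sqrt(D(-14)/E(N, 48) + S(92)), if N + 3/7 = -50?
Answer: sqrt(319426)/59 ≈ 9.5793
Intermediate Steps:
N = -353/7 (N = -3/7 - 50 = -353/7 ≈ -50.429)
E(p, r) = 59 (E(p, r) = 1 + 58 = 59)
sqrt(D(-14)/E(N, 48) + S(92)) = sqrt(-14/59 + 92) = sqrt(5414/59) = sqrt(319426)/59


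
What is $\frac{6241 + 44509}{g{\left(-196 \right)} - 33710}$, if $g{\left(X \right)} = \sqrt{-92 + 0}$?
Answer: $- \frac{427695625}{284091048} - \frac{25375 i \sqrt{23}}{284091048} \approx -1.5055 - 0.00042836 i$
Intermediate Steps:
$g{\left(X \right)} = 2 i \sqrt{23}$ ($g{\left(X \right)} = \sqrt{-92} = 2 i \sqrt{23}$)
$\frac{6241 + 44509}{g{\left(-196 \right)} - 33710} = \frac{6241 + 44509}{2 i \sqrt{23} - 33710} = \frac{50750}{-33710 + 2 i \sqrt{23}}$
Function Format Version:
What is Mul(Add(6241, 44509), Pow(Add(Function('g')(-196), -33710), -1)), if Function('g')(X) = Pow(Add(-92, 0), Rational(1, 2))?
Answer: Add(Rational(-427695625, 284091048), Mul(Rational(-25375, 284091048), I, Pow(23, Rational(1, 2)))) ≈ Add(-1.5055, Mul(-0.00042836, I))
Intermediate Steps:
Function('g')(X) = Mul(2, I, Pow(23, Rational(1, 2))) (Function('g')(X) = Pow(-92, Rational(1, 2)) = Mul(2, I, Pow(23, Rational(1, 2))))
Mul(Add(6241, 44509), Pow(Add(Function('g')(-196), -33710), -1)) = Mul(Add(6241, 44509), Pow(Add(Mul(2, I, Pow(23, Rational(1, 2))), -33710), -1)) = Mul(50750, Pow(Add(-33710, Mul(2, I, Pow(23, Rational(1, 2)))), -1))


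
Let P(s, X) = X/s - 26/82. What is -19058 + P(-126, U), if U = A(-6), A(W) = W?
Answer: -16409170/861 ≈ -19058.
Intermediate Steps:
U = -6
P(s, X) = -13/41 + X/s (P(s, X) = X/s - 26*1/82 = X/s - 13/41 = -13/41 + X/s)
-19058 + P(-126, U) = -19058 + (-13/41 - 6/(-126)) = -19058 + (-13/41 - 6*(-1/126)) = -19058 + (-13/41 + 1/21) = -19058 - 232/861 = -16409170/861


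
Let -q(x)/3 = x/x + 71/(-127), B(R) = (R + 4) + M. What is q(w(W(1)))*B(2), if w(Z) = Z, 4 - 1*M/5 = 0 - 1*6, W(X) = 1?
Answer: -9408/127 ≈ -74.079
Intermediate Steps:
M = 50 (M = 20 - 5*(0 - 1*6) = 20 - 5*(0 - 6) = 20 - 5*(-6) = 20 + 30 = 50)
B(R) = 54 + R (B(R) = (R + 4) + 50 = (4 + R) + 50 = 54 + R)
q(x) = -168/127 (q(x) = -3*(x/x + 71/(-127)) = -3*(1 + 71*(-1/127)) = -3*(1 - 71/127) = -3*56/127 = -168/127)
q(w(W(1)))*B(2) = -168*(54 + 2)/127 = -168/127*56 = -9408/127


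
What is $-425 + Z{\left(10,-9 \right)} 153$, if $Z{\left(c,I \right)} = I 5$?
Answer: $-7310$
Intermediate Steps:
$Z{\left(c,I \right)} = 5 I$
$-425 + Z{\left(10,-9 \right)} 153 = -425 + 5 \left(-9\right) 153 = -425 - 6885 = -7310$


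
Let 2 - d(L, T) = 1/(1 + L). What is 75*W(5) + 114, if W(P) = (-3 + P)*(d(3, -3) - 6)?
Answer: -1047/2 ≈ -523.50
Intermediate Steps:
d(L, T) = 2 - 1/(1 + L)
W(P) = 51/4 - 17*P/4 (W(P) = (-3 + P)*((1 + 2*3)/(1 + 3) - 6) = (-3 + P)*((1 + 6)/4 - 6) = (-3 + P)*((1/4)*7 - 6) = (-3 + P)*(7/4 - 6) = (-3 + P)*(-17/4) = 51/4 - 17*P/4)
75*W(5) + 114 = 75*(51/4 - 17/4*5) + 114 = 75*(51/4 - 85/4) + 114 = 75*(-17/2) + 114 = -1275/2 + 114 = -1047/2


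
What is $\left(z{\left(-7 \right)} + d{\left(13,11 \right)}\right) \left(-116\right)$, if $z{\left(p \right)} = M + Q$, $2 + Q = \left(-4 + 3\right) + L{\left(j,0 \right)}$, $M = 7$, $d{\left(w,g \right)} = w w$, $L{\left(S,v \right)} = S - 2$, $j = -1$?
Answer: $-19720$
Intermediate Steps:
$L{\left(S,v \right)} = -2 + S$
$d{\left(w,g \right)} = w^{2}$
$Q = -6$ ($Q = -2 + \left(\left(-4 + 3\right) - 3\right) = -2 - 4 = -6$)
$z{\left(p \right)} = 1$ ($z{\left(p \right)} = 7 - 6 = 1$)
$\left(z{\left(-7 \right)} + d{\left(13,11 \right)}\right) \left(-116\right) = \left(1 + 13^{2}\right) \left(-116\right) = \left(1 + 169\right) \left(-116\right) = 170 \left(-116\right) = -19720$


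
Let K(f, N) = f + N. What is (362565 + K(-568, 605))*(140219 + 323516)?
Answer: 168151238470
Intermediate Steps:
K(f, N) = N + f
(362565 + K(-568, 605))*(140219 + 323516) = (362565 + (605 - 568))*(140219 + 323516) = (362565 + 37)*463735 = 362602*463735 = 168151238470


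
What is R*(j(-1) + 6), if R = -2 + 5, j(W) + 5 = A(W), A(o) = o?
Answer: 0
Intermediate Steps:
j(W) = -5 + W
R = 3
R*(j(-1) + 6) = 3*((-5 - 1) + 6) = 3*(-6 + 6) = 3*0 = 0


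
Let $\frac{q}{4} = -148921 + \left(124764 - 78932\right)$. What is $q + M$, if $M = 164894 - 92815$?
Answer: $-340277$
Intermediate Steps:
$q = -412356$ ($q = 4 \left(-148921 + \left(124764 - 78932\right)\right) = 4 \left(-148921 + 45832\right) = 4 \left(-103089\right) = -412356$)
$M = 72079$ ($M = 164894 - 92815 = 72079$)
$q + M = -412356 + 72079 = -340277$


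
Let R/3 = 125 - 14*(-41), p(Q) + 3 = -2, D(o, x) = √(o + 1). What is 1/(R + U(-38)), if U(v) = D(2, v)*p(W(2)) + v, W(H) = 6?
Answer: 2059/4239406 + 5*√3/4239406 ≈ 0.00048772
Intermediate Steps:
D(o, x) = √(1 + o)
p(Q) = -5 (p(Q) = -3 - 2 = -5)
U(v) = v - 5*√3 (U(v) = √(1 + 2)*(-5) + v = √3*(-5) + v = -5*√3 + v = v - 5*√3)
R = 2097 (R = 3*(125 - 14*(-41)) = 3*(125 + 574) = 3*699 = 2097)
1/(R + U(-38)) = 1/(2097 + (-38 - 5*√3)) = 1/(2059 - 5*√3)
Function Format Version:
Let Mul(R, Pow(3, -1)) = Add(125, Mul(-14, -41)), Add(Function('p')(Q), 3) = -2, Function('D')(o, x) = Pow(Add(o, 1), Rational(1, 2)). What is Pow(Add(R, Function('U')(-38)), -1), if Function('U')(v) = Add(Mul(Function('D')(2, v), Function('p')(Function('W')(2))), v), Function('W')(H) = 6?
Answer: Add(Rational(2059, 4239406), Mul(Rational(5, 4239406), Pow(3, Rational(1, 2)))) ≈ 0.00048772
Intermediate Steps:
Function('D')(o, x) = Pow(Add(1, o), Rational(1, 2))
Function('p')(Q) = -5 (Function('p')(Q) = Add(-3, -2) = -5)
Function('U')(v) = Add(v, Mul(-5, Pow(3, Rational(1, 2)))) (Function('U')(v) = Add(Mul(Pow(Add(1, 2), Rational(1, 2)), -5), v) = Add(Mul(Pow(3, Rational(1, 2)), -5), v) = Add(Mul(-5, Pow(3, Rational(1, 2))), v) = Add(v, Mul(-5, Pow(3, Rational(1, 2)))))
R = 2097 (R = Mul(3, Add(125, Mul(-14, -41))) = Mul(3, Add(125, 574)) = Mul(3, 699) = 2097)
Pow(Add(R, Function('U')(-38)), -1) = Pow(Add(2097, Add(-38, Mul(-5, Pow(3, Rational(1, 2))))), -1) = Pow(Add(2059, Mul(-5, Pow(3, Rational(1, 2)))), -1)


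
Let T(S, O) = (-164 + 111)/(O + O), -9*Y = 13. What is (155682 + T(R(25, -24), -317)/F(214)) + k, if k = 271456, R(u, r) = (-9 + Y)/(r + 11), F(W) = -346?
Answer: 93698700179/219364 ≈ 4.2714e+5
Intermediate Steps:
Y = -13/9 (Y = -⅑*13 = -13/9 ≈ -1.4444)
R(u, r) = -94/(9*(11 + r)) (R(u, r) = (-9 - 13/9)/(r + 11) = -94/(9*(11 + r)))
T(S, O) = -53/(2*O) (T(S, O) = -53*1/(2*O) = -53/(2*O))
(155682 + T(R(25, -24), -317)/F(214)) + k = (155682 - 53/2/(-317)/(-346)) + 271456 = (155682 - 53/2*(-1/317)*(-1/346)) + 271456 = (155682 + (53/634)*(-1/346)) + 271456 = (155682 - 53/219364) + 271456 = 34151026195/219364 + 271456 = 93698700179/219364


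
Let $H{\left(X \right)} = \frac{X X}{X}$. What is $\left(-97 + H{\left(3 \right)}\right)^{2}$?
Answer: $8836$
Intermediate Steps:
$H{\left(X \right)} = X$ ($H{\left(X \right)} = \frac{X^{2}}{X} = X$)
$\left(-97 + H{\left(3 \right)}\right)^{2} = \left(-97 + 3\right)^{2} = \left(-94\right)^{2} = 8836$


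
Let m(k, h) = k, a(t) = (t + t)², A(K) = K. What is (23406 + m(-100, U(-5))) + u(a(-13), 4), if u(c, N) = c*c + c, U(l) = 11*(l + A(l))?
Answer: 480958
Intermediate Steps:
U(l) = 22*l (U(l) = 11*(l + l) = 11*(2*l) = 22*l)
a(t) = 4*t² (a(t) = (2*t)² = 4*t²)
u(c, N) = c + c² (u(c, N) = c² + c = c + c²)
(23406 + m(-100, U(-5))) + u(a(-13), 4) = (23406 - 100) + (4*(-13)²)*(1 + 4*(-13)²) = 23306 + (4*169)*(1 + 4*169) = 23306 + 676*(1 + 676) = 23306 + 676*677 = 23306 + 457652 = 480958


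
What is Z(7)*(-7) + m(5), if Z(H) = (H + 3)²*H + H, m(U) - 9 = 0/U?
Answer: -4940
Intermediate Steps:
m(U) = 9 (m(U) = 9 + 0/U = 9 + 0 = 9)
Z(H) = H + H*(3 + H)² (Z(H) = (3 + H)²*H + H = H*(3 + H)² + H = H + H*(3 + H)²)
Z(7)*(-7) + m(5) = (7*(1 + (3 + 7)²))*(-7) + 9 = (7*(1 + 10²))*(-7) + 9 = (7*(1 + 100))*(-7) + 9 = (7*101)*(-7) + 9 = 707*(-7) + 9 = -4949 + 9 = -4940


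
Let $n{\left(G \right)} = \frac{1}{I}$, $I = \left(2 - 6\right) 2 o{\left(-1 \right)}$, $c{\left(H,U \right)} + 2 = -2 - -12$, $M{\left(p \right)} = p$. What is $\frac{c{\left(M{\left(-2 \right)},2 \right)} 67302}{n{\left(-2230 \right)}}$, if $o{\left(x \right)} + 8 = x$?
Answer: $38765952$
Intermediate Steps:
$o{\left(x \right)} = -8 + x$
$c{\left(H,U \right)} = 8$ ($c{\left(H,U \right)} = -2 - -10 = -2 + \left(-2 + 12\right) = -2 + 10 = 8$)
$I = 72$ ($I = \left(2 - 6\right) 2 \left(-8 - 1\right) = \left(-4\right) 2 \left(-9\right) = \left(-8\right) \left(-9\right) = 72$)
$n{\left(G \right)} = \frac{1}{72}$
$\frac{c{\left(M{\left(-2 \right)},2 \right)} 67302}{n{\left(-2230 \right)}} = 8 \cdot 67302 \frac{1}{\frac{1}{72}} = 538416 \cdot 72 = 38765952$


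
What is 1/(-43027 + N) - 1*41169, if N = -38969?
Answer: -3375693325/81996 ≈ -41169.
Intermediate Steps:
1/(-43027 + N) - 1*41169 = 1/(-43027 - 38969) - 1*41169 = 1/(-81996) - 41169 = -1/81996 - 41169 = -3375693325/81996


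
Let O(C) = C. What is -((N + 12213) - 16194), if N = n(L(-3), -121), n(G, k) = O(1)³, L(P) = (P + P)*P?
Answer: 3980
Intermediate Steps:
L(P) = 2*P² (L(P) = (2*P)*P = 2*P²)
n(G, k) = 1 (n(G, k) = 1³ = 1)
N = 1
-((N + 12213) - 16194) = -((1 + 12213) - 16194) = -(12214 - 16194) = -1*(-3980) = 3980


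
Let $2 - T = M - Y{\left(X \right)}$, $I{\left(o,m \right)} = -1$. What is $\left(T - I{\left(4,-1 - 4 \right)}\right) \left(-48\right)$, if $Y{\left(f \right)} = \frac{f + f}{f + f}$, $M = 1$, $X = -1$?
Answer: $-144$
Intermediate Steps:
$Y{\left(f \right)} = 1$ ($Y{\left(f \right)} = \frac{2 f}{2 f} = 2 f \frac{1}{2 f} = 1$)
$T = 2$ ($T = 2 - \left(1 - 1\right) = 2 - 0 = 2 + 0 = 2$)
$\left(T - I{\left(4,-1 - 4 \right)}\right) \left(-48\right) = \left(2 - -1\right) \left(-48\right) = \left(2 + 1\right) \left(-48\right) = 3 \left(-48\right) = -144$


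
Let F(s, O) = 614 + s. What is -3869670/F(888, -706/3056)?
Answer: -1934835/751 ≈ -2576.3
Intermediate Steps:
-3869670/F(888, -706/3056) = -3869670/(614 + 888) = -3869670/1502 = -3869670*1/1502 = -1934835/751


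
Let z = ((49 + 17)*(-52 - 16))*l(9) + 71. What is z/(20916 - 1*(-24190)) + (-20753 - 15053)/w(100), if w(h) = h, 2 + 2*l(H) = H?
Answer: -10635718/29675 ≈ -358.41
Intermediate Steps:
l(H) = -1 + H/2
z = -15637 (z = ((49 + 17)*(-52 - 16))*(-1 + (½)*9) + 71 = (66*(-68))*(-1 + 9/2) + 71 = -4488*7/2 + 71 = -15708 + 71 = -15637)
z/(20916 - 1*(-24190)) + (-20753 - 15053)/w(100) = -15637/(20916 - 1*(-24190)) + (-20753 - 15053)/100 = -15637/(20916 + 24190) - 35806*1/100 = -15637/45106 - 17903/50 = -15637*1/45106 - 17903/50 = -823/2374 - 17903/50 = -10635718/29675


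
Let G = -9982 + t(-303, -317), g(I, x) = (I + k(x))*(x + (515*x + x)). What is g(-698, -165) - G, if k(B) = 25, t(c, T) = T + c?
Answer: 57420867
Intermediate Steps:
g(I, x) = 517*x*(25 + I) (g(I, x) = (I + 25)*(x + (515*x + x)) = (25 + I)*(x + 516*x) = (25 + I)*(517*x) = 517*x*(25 + I))
G = -10602 (G = -9982 + (-317 - 303) = -9982 - 620 = -10602)
g(-698, -165) - G = 517*(-165)*(25 - 698) - 1*(-10602) = 517*(-165)*(-673) + 10602 = 57410265 + 10602 = 57420867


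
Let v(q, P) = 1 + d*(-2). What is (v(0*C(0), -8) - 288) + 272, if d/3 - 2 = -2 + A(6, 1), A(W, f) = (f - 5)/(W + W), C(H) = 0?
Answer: -13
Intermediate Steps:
A(W, f) = (-5 + f)/(2*W) (A(W, f) = (-5 + f)/((2*W)) = (-5 + f)*(1/(2*W)) = (-5 + f)/(2*W))
d = -1 (d = 6 + 3*(-2 + (½)*(-5 + 1)/6) = 6 + 3*(-2 + (½)*(⅙)*(-4)) = 6 + 3*(-2 - ⅓) = 6 + 3*(-7/3) = 6 - 7 = -1)
v(q, P) = 3 (v(q, P) = 1 - 1*(-2) = 1 + 2 = 3)
(v(0*C(0), -8) - 288) + 272 = (3 - 288) + 272 = -285 + 272 = -13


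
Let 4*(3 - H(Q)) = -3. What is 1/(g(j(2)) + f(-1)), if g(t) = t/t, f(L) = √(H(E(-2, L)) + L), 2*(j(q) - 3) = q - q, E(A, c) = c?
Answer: -4/7 + 2*√11/7 ≈ 0.37618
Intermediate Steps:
H(Q) = 15/4 (H(Q) = 3 - ¼*(-3) = 3 + ¾ = 15/4)
j(q) = 3 (j(q) = 3 + (q - q)/2 = 3 + (½)*0 = 3 + 0 = 3)
f(L) = √(15/4 + L)
g(t) = 1
1/(g(j(2)) + f(-1)) = 1/(1 + √(15 + 4*(-1))/2) = 1/(1 + √(15 - 4)/2) = 1/(1 + √11/2)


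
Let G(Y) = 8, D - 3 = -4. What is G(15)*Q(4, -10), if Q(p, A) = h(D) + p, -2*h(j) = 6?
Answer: 8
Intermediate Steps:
D = -1 (D = 3 - 4 = -1)
h(j) = -3 (h(j) = -½*6 = -3)
Q(p, A) = -3 + p
G(15)*Q(4, -10) = 8*(-3 + 4) = 8*1 = 8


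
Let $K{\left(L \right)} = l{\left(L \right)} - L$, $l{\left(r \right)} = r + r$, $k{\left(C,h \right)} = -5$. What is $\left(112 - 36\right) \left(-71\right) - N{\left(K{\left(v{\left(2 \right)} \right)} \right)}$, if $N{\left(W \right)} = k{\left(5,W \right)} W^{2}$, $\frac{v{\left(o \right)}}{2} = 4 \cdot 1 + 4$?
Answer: $-4116$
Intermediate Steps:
$v{\left(o \right)} = 16$ ($v{\left(o \right)} = 2 \left(4 \cdot 1 + 4\right) = 2 \left(4 + 4\right) = 2 \cdot 8 = 16$)
$l{\left(r \right)} = 2 r$
$K{\left(L \right)} = L$ ($K{\left(L \right)} = 2 L - L = L$)
$N{\left(W \right)} = - 5 W^{2}$
$\left(112 - 36\right) \left(-71\right) - N{\left(K{\left(v{\left(2 \right)} \right)} \right)} = \left(112 - 36\right) \left(-71\right) - - 5 \cdot 16^{2} = 76 \left(-71\right) - \left(-5\right) 256 = -5396 - -1280 = -5396 + 1280 = -4116$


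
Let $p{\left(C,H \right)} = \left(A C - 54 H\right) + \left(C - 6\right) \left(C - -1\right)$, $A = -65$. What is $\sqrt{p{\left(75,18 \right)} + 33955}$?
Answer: $2 \sqrt{8338} \approx 182.63$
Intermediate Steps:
$p{\left(C,H \right)} = - 65 C - 54 H + \left(1 + C\right) \left(-6 + C\right)$ ($p{\left(C,H \right)} = \left(- 65 C - 54 H\right) + \left(C - 6\right) \left(C - -1\right) = \left(- 65 C - 54 H\right) + \left(-6 + C\right) \left(C + 1\right) = \left(- 65 C - 54 H\right) + \left(-6 + C\right) \left(1 + C\right) = \left(- 65 C - 54 H\right) + \left(1 + C\right) \left(-6 + C\right) = - 65 C - 54 H + \left(1 + C\right) \left(-6 + C\right)$)
$\sqrt{p{\left(75,18 \right)} + 33955} = \sqrt{\left(-6 + 75^{2} - 5250 - 972\right) + 33955} = \sqrt{\left(-6 + 5625 - 5250 - 972\right) + 33955} = \sqrt{-603 + 33955} = \sqrt{33352} = 2 \sqrt{8338}$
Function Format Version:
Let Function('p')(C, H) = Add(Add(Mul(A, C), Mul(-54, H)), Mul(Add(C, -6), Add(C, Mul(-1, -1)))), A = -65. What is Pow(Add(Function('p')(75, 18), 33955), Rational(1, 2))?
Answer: Mul(2, Pow(8338, Rational(1, 2))) ≈ 182.63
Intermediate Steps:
Function('p')(C, H) = Add(Mul(-65, C), Mul(-54, H), Mul(Add(1, C), Add(-6, C))) (Function('p')(C, H) = Add(Add(Mul(-65, C), Mul(-54, H)), Mul(Add(C, -6), Add(C, Mul(-1, -1)))) = Add(Add(Mul(-65, C), Mul(-54, H)), Mul(Add(-6, C), Add(C, 1))) = Add(Add(Mul(-65, C), Mul(-54, H)), Mul(Add(-6, C), Add(1, C))) = Add(Add(Mul(-65, C), Mul(-54, H)), Mul(Add(1, C), Add(-6, C))) = Add(Mul(-65, C), Mul(-54, H), Mul(Add(1, C), Add(-6, C))))
Pow(Add(Function('p')(75, 18), 33955), Rational(1, 2)) = Pow(Add(Add(-6, Pow(75, 2), Mul(-70, 75), Mul(-54, 18)), 33955), Rational(1, 2)) = Pow(Add(Add(-6, 5625, -5250, -972), 33955), Rational(1, 2)) = Pow(Add(-603, 33955), Rational(1, 2)) = Pow(33352, Rational(1, 2)) = Mul(2, Pow(8338, Rational(1, 2)))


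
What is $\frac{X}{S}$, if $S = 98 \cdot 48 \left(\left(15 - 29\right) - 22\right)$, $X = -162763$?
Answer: $\frac{162763}{169344} \approx 0.96114$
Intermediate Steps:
$S = -169344$ ($S = 4704 \left(-14 - 22\right) = 4704 \left(-36\right) = -169344$)
$\frac{X}{S} = - \frac{162763}{-169344} = \left(-162763\right) \left(- \frac{1}{169344}\right) = \frac{162763}{169344}$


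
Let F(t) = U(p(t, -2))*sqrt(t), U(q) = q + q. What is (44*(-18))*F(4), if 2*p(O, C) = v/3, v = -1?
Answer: 528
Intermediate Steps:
p(O, C) = -1/6 (p(O, C) = (-1/3)/2 = (-1*1/3)/2 = (1/2)*(-1/3) = -1/6)
U(q) = 2*q
F(t) = -sqrt(t)/3 (F(t) = (2*(-1/6))*sqrt(t) = -sqrt(t)/3)
(44*(-18))*F(4) = (44*(-18))*(-sqrt(4)/3) = -(-264)*2 = -792*(-2/3) = 528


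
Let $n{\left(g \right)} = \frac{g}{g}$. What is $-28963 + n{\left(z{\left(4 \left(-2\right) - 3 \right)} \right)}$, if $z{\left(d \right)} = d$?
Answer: $-28962$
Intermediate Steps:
$n{\left(g \right)} = 1$
$-28963 + n{\left(z{\left(4 \left(-2\right) - 3 \right)} \right)} = -28963 + 1 = -28962$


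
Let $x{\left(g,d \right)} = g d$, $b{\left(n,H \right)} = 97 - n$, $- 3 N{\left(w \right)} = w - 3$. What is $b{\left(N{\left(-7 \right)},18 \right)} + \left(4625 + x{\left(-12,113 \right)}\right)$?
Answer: $\frac{10088}{3} \approx 3362.7$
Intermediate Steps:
$N{\left(w \right)} = 1 - \frac{w}{3}$ ($N{\left(w \right)} = - \frac{w - 3}{3} = - \frac{-3 + w}{3} = 1 - \frac{w}{3}$)
$x{\left(g,d \right)} = d g$
$b{\left(N{\left(-7 \right)},18 \right)} + \left(4625 + x{\left(-12,113 \right)}\right) = \left(97 - \left(1 - - \frac{7}{3}\right)\right) + \left(4625 + 113 \left(-12\right)\right) = \left(97 - \left(1 + \frac{7}{3}\right)\right) + \left(4625 - 1356\right) = \left(97 - \frac{10}{3}\right) + 3269 = \frac{281}{3} + 3269 = \frac{10088}{3}$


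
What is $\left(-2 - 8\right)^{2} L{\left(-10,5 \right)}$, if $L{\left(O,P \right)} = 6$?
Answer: $600$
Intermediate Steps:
$\left(-2 - 8\right)^{2} L{\left(-10,5 \right)} = \left(-2 - 8\right)^{2} \cdot 6 = \left(-10\right)^{2} \cdot 6 = 100 \cdot 6 = 600$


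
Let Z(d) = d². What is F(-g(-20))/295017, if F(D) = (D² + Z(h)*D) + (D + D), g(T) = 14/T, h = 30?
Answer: 21063/9833900 ≈ 0.0021419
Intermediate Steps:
F(D) = D² + 902*D (F(D) = (D² + 30²*D) + (D + D) = (D² + 900*D) + 2*D = D² + 902*D)
F(-g(-20))/295017 = ((-14/(-20))*(902 - 14/(-20)))/295017 = ((-14*(-1)/20)*(902 - 14*(-1)/20))*(1/295017) = ((-1*(-7/10))*(902 - 1*(-7/10)))*(1/295017) = (7*(902 + 7/10)/10)*(1/295017) = ((7/10)*(9027/10))*(1/295017) = (63189/100)*(1/295017) = 21063/9833900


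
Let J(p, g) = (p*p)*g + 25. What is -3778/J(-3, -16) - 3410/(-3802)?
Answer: 7384873/226219 ≈ 32.645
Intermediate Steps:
J(p, g) = 25 + g*p² (J(p, g) = p²*g + 25 = g*p² + 25 = 25 + g*p²)
-3778/J(-3, -16) - 3410/(-3802) = -3778/(25 - 16*(-3)²) - 3410/(-3802) = -3778/(25 - 16*9) - 3410*(-1/3802) = -3778/(25 - 144) + 1705/1901 = -3778/(-119) + 1705/1901 = -3778*(-1/119) + 1705/1901 = 3778/119 + 1705/1901 = 7384873/226219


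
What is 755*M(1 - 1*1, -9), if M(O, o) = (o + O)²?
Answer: 61155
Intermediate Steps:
M(O, o) = (O + o)²
755*M(1 - 1*1, -9) = 755*((1 - 1*1) - 9)² = 755*((1 - 1) - 9)² = 755*(0 - 9)² = 755*(-9)² = 755*81 = 61155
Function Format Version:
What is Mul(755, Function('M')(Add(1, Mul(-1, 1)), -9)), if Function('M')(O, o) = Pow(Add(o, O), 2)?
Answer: 61155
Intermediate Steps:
Function('M')(O, o) = Pow(Add(O, o), 2)
Mul(755, Function('M')(Add(1, Mul(-1, 1)), -9)) = Mul(755, Pow(Add(Add(1, Mul(-1, 1)), -9), 2)) = Mul(755, Pow(Add(Add(1, -1), -9), 2)) = Mul(755, Pow(Add(0, -9), 2)) = Mul(755, Pow(-9, 2)) = Mul(755, 81) = 61155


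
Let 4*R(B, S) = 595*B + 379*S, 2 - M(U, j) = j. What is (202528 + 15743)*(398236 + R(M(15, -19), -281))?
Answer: 81793783185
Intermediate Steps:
M(U, j) = 2 - j
R(B, S) = 379*S/4 + 595*B/4 (R(B, S) = (595*B + 379*S)/4 = (379*S + 595*B)/4 = 379*S/4 + 595*B/4)
(202528 + 15743)*(398236 + R(M(15, -19), -281)) = (202528 + 15743)*(398236 + ((379/4)*(-281) + 595*(2 - 1*(-19))/4)) = 218271*(398236 + (-106499/4 + 595*(2 + 19)/4)) = 218271*(398236 + (-106499/4 + (595/4)*21)) = 218271*(398236 + (-106499/4 + 12495/4)) = 218271*(398236 - 23501) = 218271*374735 = 81793783185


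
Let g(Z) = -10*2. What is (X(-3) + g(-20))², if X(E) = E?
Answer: 529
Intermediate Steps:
g(Z) = -20
(X(-3) + g(-20))² = (-3 - 20)² = (-23)² = 529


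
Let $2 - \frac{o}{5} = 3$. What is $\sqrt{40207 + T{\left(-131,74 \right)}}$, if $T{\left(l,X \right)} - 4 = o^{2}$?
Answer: $2 \sqrt{10059} \approx 200.59$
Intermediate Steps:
$o = -5$ ($o = 10 - 15 = -5$)
$T{\left(l,X \right)} = 29$ ($T{\left(l,X \right)} = 4 + \left(-5\right)^{2} = 4 + 25 = 29$)
$\sqrt{40207 + T{\left(-131,74 \right)}} = \sqrt{40207 + 29} = \sqrt{40236} = 2 \sqrt{10059}$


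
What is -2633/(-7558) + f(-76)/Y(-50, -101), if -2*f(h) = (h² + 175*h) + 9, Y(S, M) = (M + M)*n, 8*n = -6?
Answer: 19198723/763358 ≈ 25.150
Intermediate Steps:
n = -¾ (n = (⅛)*(-6) = -¾ ≈ -0.75000)
Y(S, M) = -3*M/2 (Y(S, M) = (M + M)*(-¾) = (2*M)*(-¾) = -3*M/2)
f(h) = -9/2 - 175*h/2 - h²/2 (f(h) = -((h² + 175*h) + 9)/2 = -(9 + h² + 175*h)/2 = -9/2 - 175*h/2 - h²/2)
-2633/(-7558) + f(-76)/Y(-50, -101) = -2633/(-7558) + (-9/2 - 175/2*(-76) - ½*(-76)²)/((-3/2*(-101))) = -2633*(-1/7558) + (-9/2 + 6650 - ½*5776)/(303/2) = 2633/7558 + (-9/2 + 6650 - 2888)*(2/303) = 2633/7558 + (7515/2)*(2/303) = 2633/7558 + 2505/101 = 19198723/763358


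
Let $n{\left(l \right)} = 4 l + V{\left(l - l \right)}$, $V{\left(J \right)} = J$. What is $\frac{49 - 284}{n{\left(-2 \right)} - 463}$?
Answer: $\frac{235}{471} \approx 0.49894$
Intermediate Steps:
$n{\left(l \right)} = 4 l$ ($n{\left(l \right)} = 4 l + \left(l - l\right) = 4 l + 0 = 4 l$)
$\frac{49 - 284}{n{\left(-2 \right)} - 463} = \frac{49 - 284}{4 \left(-2\right) - 463} = - \frac{235}{-8 - 463} = - \frac{235}{-471} = \left(-235\right) \left(- \frac{1}{471}\right) = \frac{235}{471}$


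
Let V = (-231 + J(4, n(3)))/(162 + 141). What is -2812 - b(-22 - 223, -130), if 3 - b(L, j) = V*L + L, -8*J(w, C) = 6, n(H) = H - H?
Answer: -1160535/404 ≈ -2872.6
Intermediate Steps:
n(H) = 0
J(w, C) = -¾ (J(w, C) = -⅛*6 = -¾)
V = -309/404 (V = (-231 - ¾)/(162 + 141) = -927/4/303 = -927/4*1/303 = -309/404 ≈ -0.76485)
b(L, j) = 3 - 95*L/404 (b(L, j) = 3 - (-309*L/404 + L) = 3 - 95*L/404)
-2812 - b(-22 - 223, -130) = -2812 - (3 - 95*(-22 - 223)/404) = -2812 - (3 - 95/404*(-245)) = -2812 - (3 + 23275/404) = -2812 - 1*24487/404 = -2812 - 24487/404 = -1160535/404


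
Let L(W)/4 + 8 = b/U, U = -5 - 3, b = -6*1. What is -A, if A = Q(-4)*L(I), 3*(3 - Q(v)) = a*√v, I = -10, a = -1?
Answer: 87 + 58*I/3 ≈ 87.0 + 19.333*I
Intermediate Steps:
b = -6
U = -8
Q(v) = 3 + √v/3 (Q(v) = 3 - (-1)*√v/3 = 3 + √v/3)
L(W) = -29 (L(W) = -32 + 4*(-6/(-8)) = -32 + 4*(-6*(-⅛)) = -32 + 4*(¾) = -32 + 3 = -29)
A = -87 - 58*I/3 (A = (3 + √(-4)/3)*(-29) = (3 + (2*I)/3)*(-29) = (3 + 2*I/3)*(-29) = -87 - 58*I/3 ≈ -87.0 - 19.333*I)
-A = -(-87 - 58*I/3) = 87 + 58*I/3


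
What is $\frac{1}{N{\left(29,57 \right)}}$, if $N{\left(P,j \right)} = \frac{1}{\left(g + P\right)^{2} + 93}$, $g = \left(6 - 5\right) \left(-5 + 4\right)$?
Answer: $877$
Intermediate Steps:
$g = -1$ ($g = 1 \left(-1\right) = -1$)
$N{\left(P,j \right)} = \frac{1}{93 + \left(-1 + P\right)^{2}}$ ($N{\left(P,j \right)} = \frac{1}{\left(-1 + P\right)^{2} + 93} = \frac{1}{93 + \left(-1 + P\right)^{2}}$)
$\frac{1}{N{\left(29,57 \right)}} = \frac{1}{\frac{1}{93 + \left(-1 + 29\right)^{2}}} = \frac{1}{\frac{1}{93 + 28^{2}}} = \frac{1}{\frac{1}{93 + 784}} = \frac{1}{\frac{1}{877}} = 877$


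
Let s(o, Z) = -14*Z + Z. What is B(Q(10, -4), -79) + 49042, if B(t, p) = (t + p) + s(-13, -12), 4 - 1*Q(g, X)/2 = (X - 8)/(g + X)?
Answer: 49131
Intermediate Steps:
s(o, Z) = -13*Z
Q(g, X) = 8 - 2*(-8 + X)/(X + g) (Q(g, X) = 8 - 2*(X - 8)/(g + X) = 8 - 2*(-8 + X)/(X + g))
B(t, p) = 156 + p + t (B(t, p) = (t + p) - 13*(-12) = (p + t) + 156 = 156 + p + t)
B(Q(10, -4), -79) + 49042 = (156 - 79 + 2*(8 + 3*(-4) + 4*10)/(-4 + 10)) + 49042 = (156 - 79 + 2*(8 - 12 + 40)/6) + 49042 = (156 - 79 + 2*(⅙)*36) + 49042 = (156 - 79 + 12) + 49042 = 89 + 49042 = 49131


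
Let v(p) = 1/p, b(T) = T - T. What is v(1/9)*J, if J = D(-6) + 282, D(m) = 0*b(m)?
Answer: 2538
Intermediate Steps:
b(T) = 0
D(m) = 0 (D(m) = 0*0 = 0)
J = 282 (J = 0 + 282 = 282)
v(1/9)*J = 282/1/9 = 282/(⅑) = 9*282 = 2538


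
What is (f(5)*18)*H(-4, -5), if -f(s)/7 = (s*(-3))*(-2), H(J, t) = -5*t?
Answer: -94500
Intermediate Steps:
H(J, t) = -5*t
f(s) = -42*s (f(s) = -7*s*(-3)*(-2) = -7*(-3*s)*(-2) = -42*s)
(f(5)*18)*H(-4, -5) = (-42*5*18)*(-5*(-5)) = -210*18*25 = -3780*25 = -94500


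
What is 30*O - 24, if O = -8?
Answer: -264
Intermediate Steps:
30*O - 24 = 30*(-8) - 24 = -240 - 24 = -264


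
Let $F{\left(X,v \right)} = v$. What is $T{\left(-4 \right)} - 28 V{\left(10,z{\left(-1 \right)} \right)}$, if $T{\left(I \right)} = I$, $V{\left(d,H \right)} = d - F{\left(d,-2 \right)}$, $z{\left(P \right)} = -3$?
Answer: $-340$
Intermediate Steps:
$V{\left(d,H \right)} = 2 + d$ ($V{\left(d,H \right)} = d - -2 = d + 2 = 2 + d$)
$T{\left(-4 \right)} - 28 V{\left(10,z{\left(-1 \right)} \right)} = -4 - 28 \left(2 + 10\right) = -4 - 336 = -340$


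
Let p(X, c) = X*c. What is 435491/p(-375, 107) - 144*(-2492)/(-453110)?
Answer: -3024630043/259729125 ≈ -11.645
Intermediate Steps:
435491/p(-375, 107) - 144*(-2492)/(-453110) = 435491/((-375*107)) - 144*(-2492)/(-453110) = 435491/(-40125) + 358848*(-1/453110) = 435491*(-1/40125) - 25632/32365 = -435491/40125 - 25632/32365 = -3024630043/259729125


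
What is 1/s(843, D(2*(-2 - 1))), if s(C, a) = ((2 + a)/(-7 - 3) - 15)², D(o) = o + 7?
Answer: 100/23409 ≈ 0.0042719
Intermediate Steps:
D(o) = 7 + o
s(C, a) = (-76/5 - a/10)² (s(C, a) = ((2 + a)/(-10) - 15)² = ((2 + a)*(-⅒) - 15)² = ((-⅕ - a/10) - 15)² = (-76/5 - a/10)²)
1/s(843, D(2*(-2 - 1))) = 1/((152 + (7 + 2*(-2 - 1)))²/100) = 1/((152 + (7 + 2*(-3)))²/100) = 1/((152 + (7 - 6))²/100) = 1/((152 + 1)²/100) = 1/((1/100)*153²) = 1/((1/100)*23409) = 1/(23409/100) = 100/23409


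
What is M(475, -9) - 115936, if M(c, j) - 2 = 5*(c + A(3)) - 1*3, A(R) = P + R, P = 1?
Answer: -113542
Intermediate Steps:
A(R) = 1 + R
M(c, j) = 19 + 5*c (M(c, j) = 2 + (5*(c + (1 + 3)) - 1*3) = 2 + (5*(c + 4) - 3) = 2 + (5*(4 + c) - 3) = 2 + ((20 + 5*c) - 3) = 2 + (17 + 5*c) = 19 + 5*c)
M(475, -9) - 115936 = (19 + 5*475) - 115936 = (19 + 2375) - 115936 = 2394 - 115936 = -113542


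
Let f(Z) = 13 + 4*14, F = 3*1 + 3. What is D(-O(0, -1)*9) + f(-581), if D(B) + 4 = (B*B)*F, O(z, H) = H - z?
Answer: 551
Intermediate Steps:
F = 6 (F = 3 + 3 = 6)
f(Z) = 69 (f(Z) = 13 + 56 = 69)
D(B) = -4 + 6*B² (D(B) = -4 + (B*B)*6 = -4 + B²*6 = -4 + 6*B²)
D(-O(0, -1)*9) + f(-581) = (-4 + 6*(-(-1 - 1*0)*9)²) + 69 = (-4 + 6*(-(-1 + 0)*9)²) + 69 = (-4 + 6*(-1*(-1)*9)²) + 69 = (-4 + 6*(1*9)²) + 69 = (-4 + 6*9²) + 69 = (-4 + 6*81) + 69 = (-4 + 486) + 69 = 482 + 69 = 551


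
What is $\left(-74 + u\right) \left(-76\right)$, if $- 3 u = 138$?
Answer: $9120$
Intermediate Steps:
$u = -46$ ($u = \left(- \frac{1}{3}\right) 138 = -46$)
$\left(-74 + u\right) \left(-76\right) = \left(-74 - 46\right) \left(-76\right) = \left(-120\right) \left(-76\right) = 9120$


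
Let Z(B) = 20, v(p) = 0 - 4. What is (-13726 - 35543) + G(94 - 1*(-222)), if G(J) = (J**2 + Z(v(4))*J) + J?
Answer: 57223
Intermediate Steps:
v(p) = -4
G(J) = J**2 + 21*J (G(J) = (J**2 + 20*J) + J = J**2 + 21*J)
(-13726 - 35543) + G(94 - 1*(-222)) = (-13726 - 35543) + (94 - 1*(-222))*(21 + (94 - 1*(-222))) = -49269 + (94 + 222)*(21 + (94 + 222)) = -49269 + 316*(21 + 316) = -49269 + 316*337 = -49269 + 106492 = 57223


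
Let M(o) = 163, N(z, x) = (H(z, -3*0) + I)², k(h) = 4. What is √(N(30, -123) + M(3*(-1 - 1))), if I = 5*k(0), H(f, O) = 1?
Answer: 2*√151 ≈ 24.576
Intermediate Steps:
I = 20 (I = 5*4 = 20)
N(z, x) = 441 (N(z, x) = (1 + 20)² = 21² = 441)
√(N(30, -123) + M(3*(-1 - 1))) = √(441 + 163) = √604 = 2*√151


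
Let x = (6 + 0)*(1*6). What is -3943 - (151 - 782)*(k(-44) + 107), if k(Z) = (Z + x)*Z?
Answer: 285686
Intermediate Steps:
x = 36 (x = 6*6 = 36)
k(Z) = Z*(36 + Z) (k(Z) = (Z + 36)*Z = (36 + Z)*Z = Z*(36 + Z))
-3943 - (151 - 782)*(k(-44) + 107) = -3943 - (151 - 782)*(-44*(36 - 44) + 107) = -3943 - (-631)*(-44*(-8) + 107) = -3943 - (-631)*(352 + 107) = -3943 - (-631)*459 = -3943 - 1*(-289629) = -3943 + 289629 = 285686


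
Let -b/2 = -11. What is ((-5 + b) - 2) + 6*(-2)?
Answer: 3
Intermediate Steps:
b = 22 (b = -2*(-11) = 22)
((-5 + b) - 2) + 6*(-2) = ((-5 + 22) - 2) + 6*(-2) = (17 - 2) - 12 = 15 - 12 = 3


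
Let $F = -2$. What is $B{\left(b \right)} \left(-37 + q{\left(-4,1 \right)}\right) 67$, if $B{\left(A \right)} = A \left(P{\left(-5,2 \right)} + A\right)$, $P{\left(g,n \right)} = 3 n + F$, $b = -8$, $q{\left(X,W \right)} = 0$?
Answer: $-79328$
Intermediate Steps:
$P{\left(g,n \right)} = -2 + 3 n$ ($P{\left(g,n \right)} = 3 n - 2 = -2 + 3 n$)
$B{\left(A \right)} = A \left(4 + A\right)$ ($B{\left(A \right)} = A \left(\left(-2 + 3 \cdot 2\right) + A\right) = A \left(\left(-2 + 6\right) + A\right) = A \left(4 + A\right)$)
$B{\left(b \right)} \left(-37 + q{\left(-4,1 \right)}\right) 67 = - 8 \left(4 - 8\right) \left(-37 + 0\right) 67 = \left(-8\right) \left(-4\right) \left(-37\right) 67 = 32 \left(-37\right) 67 = \left(-1184\right) 67 = -79328$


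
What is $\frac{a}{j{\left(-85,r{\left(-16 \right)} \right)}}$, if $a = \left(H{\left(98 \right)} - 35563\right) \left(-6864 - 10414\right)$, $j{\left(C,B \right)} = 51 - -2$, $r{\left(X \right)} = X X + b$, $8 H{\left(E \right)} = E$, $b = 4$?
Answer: $\frac{23179089}{2} \approx 1.159 \cdot 10^{7}$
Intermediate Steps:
$H{\left(E \right)} = \frac{E}{8}$
$r{\left(X \right)} = 4 + X^{2}$ ($r{\left(X \right)} = X X + 4 = X^{2} + 4 = 4 + X^{2}$)
$j{\left(C,B \right)} = 53$ ($j{\left(C,B \right)} = 51 + 2 = 53$)
$a = \frac{1228491717}{2}$ ($a = \left(\frac{1}{8} \cdot 98 - 35563\right) \left(-6864 - 10414\right) = \left(\frac{49}{4} - 35563\right) \left(-17278\right) = \left(- \frac{142203}{4}\right) \left(-17278\right) = \frac{1228491717}{2} \approx 6.1425 \cdot 10^{8}$)
$\frac{a}{j{\left(-85,r{\left(-16 \right)} \right)}} = \frac{1228491717}{2 \cdot 53} = \frac{1228491717}{2} \cdot \frac{1}{53} = \frac{23179089}{2}$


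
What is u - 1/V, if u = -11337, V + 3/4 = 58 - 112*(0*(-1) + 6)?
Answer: -27877679/2459 ≈ -11337.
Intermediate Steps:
V = -2459/4 (V = -¾ + (58 - 112*(0*(-1) + 6)) = -¾ + (58 - 112*(0 + 6)) = -¾ + (58 - 112*6) = -¾ + (58 - 672) = -¾ - 614 = -2459/4 ≈ -614.75)
u - 1/V = -11337 - 1/(-2459/4) = -11337 - 1*(-4/2459) = -11337 + 4/2459 = -27877679/2459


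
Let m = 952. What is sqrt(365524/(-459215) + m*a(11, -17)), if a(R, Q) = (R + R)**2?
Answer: 2*sqrt(24291464558264285)/459215 ≈ 678.80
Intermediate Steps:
a(R, Q) = 4*R**2 (a(R, Q) = (2*R)**2 = 4*R**2)
sqrt(365524/(-459215) + m*a(11, -17)) = sqrt(365524/(-459215) + 952*(4*11**2)) = sqrt(365524*(-1/459215) + 952*(4*121)) = sqrt(-365524/459215 + 952*484) = sqrt(-365524/459215 + 460768) = sqrt(211591211596/459215) = 2*sqrt(24291464558264285)/459215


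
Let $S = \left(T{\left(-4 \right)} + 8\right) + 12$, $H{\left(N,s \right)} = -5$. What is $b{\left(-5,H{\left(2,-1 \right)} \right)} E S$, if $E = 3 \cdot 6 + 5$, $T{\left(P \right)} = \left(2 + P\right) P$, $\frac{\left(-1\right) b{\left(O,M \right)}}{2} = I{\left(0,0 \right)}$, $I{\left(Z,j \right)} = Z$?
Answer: $0$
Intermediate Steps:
$b{\left(O,M \right)} = 0$ ($b{\left(O,M \right)} = \left(-2\right) 0 = 0$)
$T{\left(P \right)} = P \left(2 + P\right)$
$E = 23$ ($E = 18 + 5 = 23$)
$S = 28$ ($S = \left(- 4 \left(2 - 4\right) + 8\right) + 12 = \left(\left(-4\right) \left(-2\right) + 8\right) + 12 = \left(8 + 8\right) + 12 = 16 + 12 = 28$)
$b{\left(-5,H{\left(2,-1 \right)} \right)} E S = 0 \cdot 23 \cdot 28 = 0 \cdot 28 = 0$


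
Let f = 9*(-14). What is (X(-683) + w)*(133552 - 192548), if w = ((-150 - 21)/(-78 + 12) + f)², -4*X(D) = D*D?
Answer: 723791600056/121 ≈ 5.9817e+9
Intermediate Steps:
X(D) = -D²/4 (X(D) = -D*D/4 = -D²/4)
f = -126
w = 7371225/484 (w = ((-150 - 21)/(-78 + 12) - 126)² = (-171/(-66) - 126)² = (-171*(-1/66) - 126)² = (57/22 - 126)² = (-2715/22)² = 7371225/484 ≈ 15230.)
(X(-683) + w)*(133552 - 192548) = (-¼*(-683)² + 7371225/484)*(133552 - 192548) = (-¼*466489 + 7371225/484)*(-58996) = (-466489/4 + 7371225/484)*(-58996) = -12268486/121*(-58996) = 723791600056/121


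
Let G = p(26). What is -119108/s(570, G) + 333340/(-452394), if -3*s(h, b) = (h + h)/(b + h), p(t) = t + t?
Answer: 4189445305268/21488715 ≈ 1.9496e+5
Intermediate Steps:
p(t) = 2*t
G = 52 (G = 2*26 = 52)
s(h, b) = -2*h/(3*(b + h)) (s(h, b) = -(h + h)/(3*(b + h)) = -2*h/(3*(b + h)))
-119108/s(570, G) + 333340/(-452394) = -119108/((-2*570/(3*52 + 3*570))) + 333340/(-452394) = -119108/((-2*570/(156 + 1710))) + 333340*(-1/452394) = -119108/((-2*570/1866)) - 166670/226197 = -119108/((-2*570*1/1866)) - 166670/226197 = -119108/(-190/311) - 166670/226197 = -119108*(-311/190) - 166670/226197 = 18521294/95 - 166670/226197 = 4189445305268/21488715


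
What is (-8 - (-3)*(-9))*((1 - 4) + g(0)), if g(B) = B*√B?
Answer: 105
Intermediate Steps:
g(B) = B^(3/2)
(-8 - (-3)*(-9))*((1 - 4) + g(0)) = (-8 - (-3)*(-9))*((1 - 4) + 0^(3/2)) = (-8 - 3*9)*(-3 + 0) = (-8 - 27)*(-3) = -35*(-3) = 105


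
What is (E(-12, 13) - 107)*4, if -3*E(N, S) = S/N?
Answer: -3839/9 ≈ -426.56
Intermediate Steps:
E(N, S) = -S/(3*N)
(E(-12, 13) - 107)*4 = (-1/3*13/(-12) - 107)*4 = (-1/3*13*(-1/12) - 107)*4 = (13/36 - 107)*4 = -3839/36*4 = -3839/9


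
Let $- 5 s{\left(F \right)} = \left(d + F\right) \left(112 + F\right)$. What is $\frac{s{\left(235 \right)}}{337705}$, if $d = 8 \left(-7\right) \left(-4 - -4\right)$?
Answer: $- \frac{16309}{337705} \approx -0.048294$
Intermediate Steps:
$d = 0$ ($d = - 56 \left(-4 + 4\right) = \left(-56\right) 0 = 0$)
$s{\left(F \right)} = - \frac{F \left(112 + F\right)}{5}$ ($s{\left(F \right)} = - \frac{\left(0 + F\right) \left(112 + F\right)}{5} = - \frac{F \left(112 + F\right)}{5}$)
$\frac{s{\left(235 \right)}}{337705} = \frac{\frac{1}{5} \cdot 235 \left(-112 - 235\right)}{337705} = \frac{1}{5} \cdot 235 \left(-112 - 235\right) \frac{1}{337705} = \frac{1}{5} \cdot 235 \left(-347\right) \frac{1}{337705} = \left(-16309\right) \frac{1}{337705} = - \frac{16309}{337705}$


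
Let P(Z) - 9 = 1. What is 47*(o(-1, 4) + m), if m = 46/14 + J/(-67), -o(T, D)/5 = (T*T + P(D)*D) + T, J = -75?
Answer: -4311498/469 ≈ -9193.0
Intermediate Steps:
P(Z) = 10 (P(Z) = 9 + 1 = 10)
o(T, D) = -50*D - 5*T - 5*T**2 (o(T, D) = -5*((T*T + 10*D) + T) = -5*((T**2 + 10*D) + T) = -5*(T + T**2 + 10*D) = -50*D - 5*T - 5*T**2)
m = 2066/469 (m = 46/14 - 75/(-67) = 46*(1/14) - 75*(-1/67) = 23/7 + 75/67 = 2066/469 ≈ 4.4051)
47*(o(-1, 4) + m) = 47*((-50*4 - 5*(-1) - 5*(-1)**2) + 2066/469) = 47*((-200 + 5 - 5*1) + 2066/469) = 47*((-200 + 5 - 5) + 2066/469) = 47*(-200 + 2066/469) = 47*(-91734/469) = -4311498/469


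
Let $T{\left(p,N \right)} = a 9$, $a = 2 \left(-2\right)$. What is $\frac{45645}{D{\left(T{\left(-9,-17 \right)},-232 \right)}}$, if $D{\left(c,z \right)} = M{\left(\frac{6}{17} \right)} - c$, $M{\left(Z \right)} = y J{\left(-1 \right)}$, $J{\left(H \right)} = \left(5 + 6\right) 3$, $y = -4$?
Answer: $- \frac{15215}{32} \approx -475.47$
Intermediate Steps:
$a = -4$
$J{\left(H \right)} = 33$ ($J{\left(H \right)} = 11 \cdot 3 = 33$)
$M{\left(Z \right)} = -132$ ($M{\left(Z \right)} = \left(-4\right) 33 = -132$)
$T{\left(p,N \right)} = -36$ ($T{\left(p,N \right)} = \left(-4\right) 9 = -36$)
$D{\left(c,z \right)} = -132 - c$
$\frac{45645}{D{\left(T{\left(-9,-17 \right)},-232 \right)}} = \frac{45645}{-132 - -36} = \frac{45645}{-132 + 36} = \frac{45645}{-96} = 45645 \left(- \frac{1}{96}\right) = - \frac{15215}{32}$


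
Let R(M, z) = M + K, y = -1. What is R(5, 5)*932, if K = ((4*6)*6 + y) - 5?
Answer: 133276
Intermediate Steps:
K = 138 (K = ((4*6)*6 - 1) - 5 = (24*6 - 1) - 5 = (144 - 1) - 5 = 143 - 5 = 138)
R(M, z) = 138 + M (R(M, z) = M + 138 = 138 + M)
R(5, 5)*932 = (138 + 5)*932 = 143*932 = 133276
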